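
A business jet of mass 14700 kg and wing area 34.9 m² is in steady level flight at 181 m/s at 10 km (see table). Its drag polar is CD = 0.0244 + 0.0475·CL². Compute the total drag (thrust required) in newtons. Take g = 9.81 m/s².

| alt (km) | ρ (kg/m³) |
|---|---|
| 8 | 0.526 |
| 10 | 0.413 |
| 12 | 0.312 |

D = 9940 N

At 10 km, from the table: ρ = 0.413 kg/m³.
Weight W = mg = 14700 × 9.81 = 1.4421×10^5 N; in level flight L = W.
q = ½ρv² = ½ × 0.413 × 181² = 6765 Pa.
Required CL = L/(qS) = 1.4421×10^5/(6765·34.9) = 0.6108.
CD = 0.0244 + 0.0475 × 0.6108² = 0.04212.
D = q·S·CD = 6765 × 34.9 × 0.04212 = 9945 N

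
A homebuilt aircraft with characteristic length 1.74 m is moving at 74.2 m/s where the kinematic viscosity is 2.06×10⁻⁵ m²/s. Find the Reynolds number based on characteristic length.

Re = 6.27×10^6

Re = v·c/ν = 74.2 × 1.74 / (2.06×10⁻⁵) = 6.27×10^6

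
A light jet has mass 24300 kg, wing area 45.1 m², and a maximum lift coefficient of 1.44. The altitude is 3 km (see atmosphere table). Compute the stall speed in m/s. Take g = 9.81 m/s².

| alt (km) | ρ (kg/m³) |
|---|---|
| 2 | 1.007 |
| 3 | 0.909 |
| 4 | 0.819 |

V_stall = 89.9 m/s

At 3 km, from the table: ρ = 0.909 kg/m³.
Weight W = mg = 24300 × 9.81 = 2.384×10^5 N.
V_stall = √(2W/(ρ·S·CL,max)) = √(2 × 2.384×10^5 / (0.909 × 45.1 × 1.44))
V_stall = √8076 = 89.9 m/s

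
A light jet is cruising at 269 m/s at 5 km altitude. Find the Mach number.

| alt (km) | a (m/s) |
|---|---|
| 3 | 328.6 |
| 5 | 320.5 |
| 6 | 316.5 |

M = 0.839

At 5 km, from the table: a = 320.5 m/s.
M = v/a = 269 / 320.5 = 0.839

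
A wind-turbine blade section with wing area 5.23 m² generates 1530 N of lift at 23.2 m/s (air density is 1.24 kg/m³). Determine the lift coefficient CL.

From L = ½ρv²S·CL, rearranging gives CL = 2L/(ρv²S).
CL = 2 × 1530 / (1.24 × 23.2² × 5.23) = 0.877

CL = 0.877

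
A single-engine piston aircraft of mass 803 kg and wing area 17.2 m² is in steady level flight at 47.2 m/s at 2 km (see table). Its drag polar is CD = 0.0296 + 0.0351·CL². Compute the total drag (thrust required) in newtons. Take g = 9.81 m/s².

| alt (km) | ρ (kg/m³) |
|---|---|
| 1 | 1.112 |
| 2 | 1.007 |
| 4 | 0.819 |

D = 684 N

At 2 km, from the table: ρ = 1.007 kg/m³.
In steady level flight, lift balances weight: W = mg = 803 × 9.81 = 7877.4 N.
Dynamic pressure q = 0.5 × 1.007 × 47.2² = 1122 Pa.
Required CL = L/(qS) = 7877.4/(1122·17.2) = 0.4083.
CD = 0.0296 + 0.0351 × 0.4083² = 0.03545.
D = q·S·CD = 1122 × 17.2 × 0.03545 = 684 N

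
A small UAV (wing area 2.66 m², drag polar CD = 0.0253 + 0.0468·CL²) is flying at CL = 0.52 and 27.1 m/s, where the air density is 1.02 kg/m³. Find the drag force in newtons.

D = 37.8 N

CD = 0.0253 + 0.0468 × 0.52² = 0.03795
D = ½ρv²S·CD = ½ × 1.02 × 27.1² × 2.66 × 0.03795 = 37.8 N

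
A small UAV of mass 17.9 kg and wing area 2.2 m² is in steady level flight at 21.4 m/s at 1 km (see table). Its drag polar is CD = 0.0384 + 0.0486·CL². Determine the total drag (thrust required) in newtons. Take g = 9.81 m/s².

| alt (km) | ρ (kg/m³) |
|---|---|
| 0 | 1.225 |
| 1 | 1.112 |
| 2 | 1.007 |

D = 24.2 N

At 1 km, from the table: ρ = 1.112 kg/m³.
In steady level flight, lift balances weight: W = mg = 17.9 × 9.81 = 175.6 N.
Dynamic pressure q = 0.5 × 1.112 × 21.4² = 254.6 Pa.
CL = 2W/(ρv²S) = 2×175.6/(1.112×21.4²×2.2) = 0.3135.
CD = 0.0384 + 0.0486 × 0.3135² = 0.04318.
D = q·S·CD = 254.6 × 2.2 × 0.04318 = 24.19 N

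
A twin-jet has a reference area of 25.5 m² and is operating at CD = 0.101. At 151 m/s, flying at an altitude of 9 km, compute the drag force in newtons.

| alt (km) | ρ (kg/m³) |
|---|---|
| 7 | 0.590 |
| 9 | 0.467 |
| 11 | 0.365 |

At 9 km, from the table: ρ = 0.467 kg/m³.
D = ½ρv²S·CD = ½ × 0.467 × 151² × 25.5 × 0.101 = 13700 N ≈ 13.7 kN

D = 13700 N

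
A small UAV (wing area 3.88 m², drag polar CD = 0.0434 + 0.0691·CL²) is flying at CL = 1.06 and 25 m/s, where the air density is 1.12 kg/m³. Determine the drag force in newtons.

CD = 0.0434 + 0.0691 × 1.06² = 0.121
D = ½ρv²S·CD = ½ × 1.12 × 25² × 3.88 × 0.121 = 164 N

D = 164 N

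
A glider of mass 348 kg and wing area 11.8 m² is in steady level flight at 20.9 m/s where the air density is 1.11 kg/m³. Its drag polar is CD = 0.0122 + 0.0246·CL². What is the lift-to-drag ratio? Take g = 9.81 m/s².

L/D = 25.3

Level flight ⇒ L = W = m·g = 348 × 9.81 = 3413.9 N.
Dynamic pressure q = 0.5 × 1.11 × 20.9² = 242.4 Pa.
CL = W/(q·S) = 3413.9 / (242.4 × 11.8) = 1.193.
CD = 0.0122 + 0.0246 × 1.193² = 0.04723.
L/D = CL/CD = 1.193 / 0.04723 = 25.3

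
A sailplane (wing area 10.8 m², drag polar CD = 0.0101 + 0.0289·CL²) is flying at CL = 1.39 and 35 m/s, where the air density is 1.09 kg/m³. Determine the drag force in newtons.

D = 475 N

CD = 0.0101 + 0.0289 × 1.39² = 0.06594
D = ½ρv²S·CD = ½ × 1.09 × 35² × 10.8 × 0.06594 = 475 N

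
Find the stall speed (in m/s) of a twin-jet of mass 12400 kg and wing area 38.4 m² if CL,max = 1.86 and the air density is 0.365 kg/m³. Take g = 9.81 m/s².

V_stall = 96.6 m/s

At stall, lift equals weight: L = W = m·g = 12400 × 9.81 = 1.216×10^5 N.
From L = ½ρV²S·CL,max = W: V_stall = √(2W/(ρSCL,max)) = √(2·1.216×10^5/(0.365·38.4·1.86))
V_stall = √9332 = 96.6 m/s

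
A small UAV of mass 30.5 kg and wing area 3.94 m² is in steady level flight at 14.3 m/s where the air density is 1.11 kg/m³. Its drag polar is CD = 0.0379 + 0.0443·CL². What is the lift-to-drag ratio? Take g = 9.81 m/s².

L/D = 11.6

Level flight ⇒ L = W = m·g = 30.5 × 9.81 = 299.21 N.
q = ½ρv² = ½ × 1.11 × 14.3² = 113.5 Pa.
Required CL = L/(qS) = 299.21/(113.5·3.94) = 0.6691.
CD = 0.0379 + 0.0443 × 0.6691² = 0.05773.
L/D = CL/CD = 0.6691 / 0.05773 = 11.6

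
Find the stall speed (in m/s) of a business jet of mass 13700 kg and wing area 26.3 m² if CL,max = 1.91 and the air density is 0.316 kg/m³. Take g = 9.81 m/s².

Weight W = mg = 13700 × 9.81 = 1.344×10^5 N.
V_stall = √(2W/(ρ·S·CL,max)) = √(2 × 1.344×10^5 / (0.316 × 26.3 × 1.91))
V_stall = √16930 = 130 m/s

V_stall = 130 m/s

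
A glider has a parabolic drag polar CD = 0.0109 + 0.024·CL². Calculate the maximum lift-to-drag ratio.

For CD = CD0 + K·CL², (L/D)max occurs at CL* = √(CD0/K) and equals 1/(2√(K·CD0)).
(L/D)max = 1/(2√(0.024 × 0.0109)) = 1/(2 × 0.01617) = 30.9

(L/D)max = 30.9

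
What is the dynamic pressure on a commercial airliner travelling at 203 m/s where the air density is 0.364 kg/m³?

q = 7500 Pa

q = ½ρv² = ½ × 0.364 × 203² = 7500 Pa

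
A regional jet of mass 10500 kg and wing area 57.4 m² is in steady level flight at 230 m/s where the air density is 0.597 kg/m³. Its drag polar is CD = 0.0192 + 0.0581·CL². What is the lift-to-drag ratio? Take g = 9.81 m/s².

L/D = 5.7

Level flight ⇒ L = W = m·g = 10500 × 9.81 = 1.03×10^5 N.
q = ½ρv² = ½ × 0.597 × 230² = 15790 Pa.
Required CL = L/(qS) = 1.03×10^5/(15790·57.4) = 0.1136.
CD = 0.0192 + 0.0581 × 0.1136² = 0.01995.
L/D = CL/CD = 0.1136 / 0.01995 = 5.7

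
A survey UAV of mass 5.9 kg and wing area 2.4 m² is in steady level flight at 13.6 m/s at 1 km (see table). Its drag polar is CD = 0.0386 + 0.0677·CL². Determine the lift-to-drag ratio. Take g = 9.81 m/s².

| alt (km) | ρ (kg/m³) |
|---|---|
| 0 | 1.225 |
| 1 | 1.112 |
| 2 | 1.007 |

L/D = 5.54

At 1 km, from the table: ρ = 1.112 kg/m³.
Level flight ⇒ L = W = m·g = 5.9 × 9.81 = 57.879 N.
q = ½ρv² = ½ × 1.112 × 13.6² = 102.8 Pa.
Required CL = L/(qS) = 57.879/(102.8·2.4) = 0.2345.
CD = 0.0386 + 0.0677 × 0.2345² = 0.04232.
L/D = CL/CD = 0.2345 / 0.04232 = 5.54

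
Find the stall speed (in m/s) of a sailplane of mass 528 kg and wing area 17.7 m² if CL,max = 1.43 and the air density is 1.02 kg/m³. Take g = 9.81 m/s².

Weight W = mg = 528 × 9.81 = 5180 N.
V_stall = √(2W/(ρ·S·CL,max)) = √(2 × 5180 / (1.02 × 17.7 × 1.43))
V_stall = √401.3 = 20 m/s

V_stall = 20 m/s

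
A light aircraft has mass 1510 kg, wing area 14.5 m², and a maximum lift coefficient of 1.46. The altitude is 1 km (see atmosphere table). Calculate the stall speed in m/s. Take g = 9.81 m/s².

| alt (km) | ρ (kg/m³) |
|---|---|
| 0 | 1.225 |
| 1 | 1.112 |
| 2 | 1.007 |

At 1 km, from the table: ρ = 1.112 kg/m³.
At stall, lift equals weight: L = W = m·g = 1510 × 9.81 = 14810 N.
From L = ½ρV²S·CL,max = W: V_stall = √(2W/(ρSCL,max)) = √(2·14810/(1.112·14.5·1.46))
V_stall = √1258 = 35.5 m/s

V_stall = 35.5 m/s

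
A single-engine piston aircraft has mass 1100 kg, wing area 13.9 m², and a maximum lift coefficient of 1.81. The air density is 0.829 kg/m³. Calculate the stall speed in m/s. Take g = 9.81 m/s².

Stall occurs when L = W at CL,max. W = mg = 1100 × 9.81 = 10790 N.
From L = ½ρV²S·CL,max = W: V_stall = √(2W/(ρSCL,max)) = √(2·10790/(0.829·13.9·1.81))
V_stall = √1035 = 32.2 m/s

V_stall = 32.2 m/s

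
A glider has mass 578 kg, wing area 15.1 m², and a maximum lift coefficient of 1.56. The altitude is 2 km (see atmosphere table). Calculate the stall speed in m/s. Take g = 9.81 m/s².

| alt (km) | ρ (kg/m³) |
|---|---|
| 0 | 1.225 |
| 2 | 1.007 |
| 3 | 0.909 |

V_stall = 21.9 m/s

At 2 km, from the table: ρ = 1.007 kg/m³.
Weight W = mg = 578 × 9.81 = 5670 N.
V_stall = √(2W/(ρ·S·CL,max)) = √(2 × 5670 / (1.007 × 15.1 × 1.56))
V_stall = √478.1 = 21.9 m/s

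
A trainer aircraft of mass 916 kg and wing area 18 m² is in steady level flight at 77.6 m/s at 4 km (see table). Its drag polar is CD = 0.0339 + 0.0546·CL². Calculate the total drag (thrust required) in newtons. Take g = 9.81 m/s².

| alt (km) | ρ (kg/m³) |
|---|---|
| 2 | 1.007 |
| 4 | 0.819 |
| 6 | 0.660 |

D = 1600 N

At 4 km, from the table: ρ = 0.819 kg/m³.
In steady level flight, lift balances weight: W = mg = 916 × 9.81 = 8986 N.
q = ½ρv² = ½ × 0.819 × 77.6² = 2466 Pa.
Required CL = L/(qS) = 8986/(2466·18) = 0.2024.
CD = 0.0339 + 0.0546 × 0.2024² = 0.03614.
D = q·S·CD = 2466 × 18 × 0.03614 = 1604 N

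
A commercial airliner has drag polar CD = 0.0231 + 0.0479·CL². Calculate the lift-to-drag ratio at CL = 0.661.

CD = 0.0231 + 0.0479 × 0.661² = 0.04403
L/D = CL/CD = 0.661 / 0.04403 = 15

L/D = 15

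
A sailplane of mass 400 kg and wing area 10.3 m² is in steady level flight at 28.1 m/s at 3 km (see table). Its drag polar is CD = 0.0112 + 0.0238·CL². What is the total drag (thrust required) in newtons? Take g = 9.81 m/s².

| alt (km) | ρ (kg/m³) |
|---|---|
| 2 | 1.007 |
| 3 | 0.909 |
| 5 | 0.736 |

D = 141 N

At 3 km, from the table: ρ = 0.909 kg/m³.
In steady level flight, lift balances weight: W = mg = 400 × 9.81 = 3924 N.
Dynamic pressure q = 0.5 × 0.909 × 28.1² = 358.9 Pa.
CL = W/(q·S) = 3924 / (358.9 × 10.3) = 1.062.
CD = 0.0112 + 0.0238 × 1.062² = 0.03802.
D = q·S·CD = 358.9 × 10.3 × 0.03802 = 140.5 N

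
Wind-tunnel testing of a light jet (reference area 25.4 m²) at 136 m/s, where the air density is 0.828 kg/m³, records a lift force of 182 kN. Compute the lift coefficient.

From L = ½ρv²S·CL, rearranging gives CL = 2L/(ρv²S).
CL = 2 × 1.82×10^5 / (0.828 × 136² × 25.4) = 0.936

CL = 0.936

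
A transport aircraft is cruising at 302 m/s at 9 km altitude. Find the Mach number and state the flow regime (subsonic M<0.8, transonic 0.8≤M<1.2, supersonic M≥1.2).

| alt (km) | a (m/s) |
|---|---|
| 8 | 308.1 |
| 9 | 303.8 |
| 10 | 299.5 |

M = 0.994 (transonic)

At 9 km, from the table: a = 303.8 m/s.
M = v/a = 302 / 303.8 = 0.994
M = 0.994 → transonic.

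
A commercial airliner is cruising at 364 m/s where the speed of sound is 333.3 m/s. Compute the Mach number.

M = 1.09

M = v/a = 364 / 333.3 = 1.09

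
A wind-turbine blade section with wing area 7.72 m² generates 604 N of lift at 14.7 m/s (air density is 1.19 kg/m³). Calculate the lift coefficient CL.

CL = 0.609

From L = ½ρv²S·CL, rearranging gives CL = 2L/(ρv²S).
CL = 2 × 604 / (1.19 × 14.7² × 7.72) = 0.609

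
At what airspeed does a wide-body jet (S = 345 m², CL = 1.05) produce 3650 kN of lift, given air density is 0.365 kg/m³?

v = 235 m/s

L = ½ρv²S·CL ⇒ v = √(2L/(ρ·S·CL))
v = √(2 × 3.65×10^6 / (0.365 × 345 × 1.05)) = √55210 = 235 m/s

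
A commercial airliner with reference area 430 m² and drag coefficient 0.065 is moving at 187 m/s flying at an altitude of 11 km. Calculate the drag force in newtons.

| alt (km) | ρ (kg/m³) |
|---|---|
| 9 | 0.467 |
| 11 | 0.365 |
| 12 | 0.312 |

D = 1.78×10^5 N

At 11 km, from the table: ρ = 0.365 kg/m³.
D = ½ρv²S·CD = ½ × 0.365 × 187² × 430 × 0.065 = 1.78×10^5 N ≈ 178 kN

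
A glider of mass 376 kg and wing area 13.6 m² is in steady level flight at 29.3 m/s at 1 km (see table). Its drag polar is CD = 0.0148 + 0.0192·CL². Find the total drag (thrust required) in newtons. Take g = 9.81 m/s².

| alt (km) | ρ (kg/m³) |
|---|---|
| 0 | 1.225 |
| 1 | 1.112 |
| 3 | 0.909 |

D = 136 N

At 1 km, from the table: ρ = 1.112 kg/m³.
In steady level flight, lift balances weight: W = mg = 376 × 9.81 = 3688.6 N.
Dynamic pressure q = 0.5 × 1.112 × 29.3² = 477.3 Pa.
Required CL = L/(qS) = 3688.6/(477.3·13.6) = 0.5682.
CD = 0.0148 + 0.0192 × 0.5682² = 0.021.
D = q·S·CD = 477.3 × 13.6 × 0.021 = 136.3 N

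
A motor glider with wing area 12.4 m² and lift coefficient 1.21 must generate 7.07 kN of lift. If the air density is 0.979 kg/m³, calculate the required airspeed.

v = 31 m/s

L = ½ρv²S·CL ⇒ v = √(2L/(ρ·S·CL))
v = √(2 × 7070 / (0.979 × 12.4 × 1.21)) = √962.6 = 31 m/s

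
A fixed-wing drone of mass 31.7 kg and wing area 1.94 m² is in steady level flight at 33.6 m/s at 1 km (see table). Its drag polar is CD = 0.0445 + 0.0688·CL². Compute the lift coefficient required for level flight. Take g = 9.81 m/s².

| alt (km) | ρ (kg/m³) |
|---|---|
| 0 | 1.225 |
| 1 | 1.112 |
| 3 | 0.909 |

At 1 km, from the table: ρ = 1.112 kg/m³.
In steady level flight, lift balances weight: W = mg = 31.7 × 9.81 = 310.98 N.
Dynamic pressure q = 0.5 × 1.112 × 33.6² = 627.7 Pa.
CL = 2W/(ρv²S) = 2×310.98/(1.112×33.6²×1.94) = 0.2554.

CL = 0.255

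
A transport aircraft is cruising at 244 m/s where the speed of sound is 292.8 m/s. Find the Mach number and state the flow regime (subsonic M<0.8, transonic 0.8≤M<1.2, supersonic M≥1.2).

M = 0.833 (transonic)

M = v/a = 244 / 292.8 = 0.833
M = 0.833 → transonic.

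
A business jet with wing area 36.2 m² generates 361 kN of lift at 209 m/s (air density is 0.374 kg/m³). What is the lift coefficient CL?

From L = ½ρv²S·CL, rearranging gives CL = 2L/(ρv²S).
CL = 2 × 3.61×10^5 / (0.374 × 209² × 36.2) = 1.22

CL = 1.22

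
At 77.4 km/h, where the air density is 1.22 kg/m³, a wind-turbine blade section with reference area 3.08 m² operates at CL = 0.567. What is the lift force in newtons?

Convert speed: v = 77.4 km/h ÷ 3.6 = 21.5 m/s.
Dynamic pressure q = ½ρv² = ½ × 1.22 × 21.5² = 282 Pa.
L = q·S·CL = 282 × 3.08 × 0.567 = 492 N

L = 492 N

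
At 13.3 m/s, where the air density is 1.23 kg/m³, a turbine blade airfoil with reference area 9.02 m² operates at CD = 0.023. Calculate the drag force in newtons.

Dynamic pressure q = ½ρv² = ½ × 1.23 × 13.3² = 108.8 Pa.
D = q·S·CD = 108.8 × 9.02 × 0.023 = 22.6 N

D = 22.6 N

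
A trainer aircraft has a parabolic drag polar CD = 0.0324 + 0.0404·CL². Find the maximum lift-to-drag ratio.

For CD = CD0 + K·CL², (L/D)max occurs at CL* = √(CD0/K) and equals 1/(2√(K·CD0)).
(L/D)max = 1/(2√(0.0404 × 0.0324)) = 1/(2 × 0.03618) = 13.8

(L/D)max = 13.8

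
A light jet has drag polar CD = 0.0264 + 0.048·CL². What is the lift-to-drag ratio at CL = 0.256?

CD = 0.0264 + 0.048 × 0.256² = 0.02955
L/D = CL/CD = 0.256 / 0.02955 = 8.66

L/D = 8.66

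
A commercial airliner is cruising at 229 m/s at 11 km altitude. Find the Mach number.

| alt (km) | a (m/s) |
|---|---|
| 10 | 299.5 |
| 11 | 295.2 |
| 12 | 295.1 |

At 11 km, from the table: a = 295.2 m/s.
M = v/a = 229 / 295.2 = 0.776

M = 0.776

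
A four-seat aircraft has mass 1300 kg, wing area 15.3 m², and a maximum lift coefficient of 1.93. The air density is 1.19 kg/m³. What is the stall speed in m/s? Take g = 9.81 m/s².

Stall occurs when L = W at CL,max. W = mg = 1300 × 9.81 = 12750 N.
V_stall = √(2W/(ρ·S·CL,max)) = √(2 × 12750 / (1.19 × 15.3 × 1.93))
V_stall = √725.8 = 26.9 m/s

V_stall = 26.9 m/s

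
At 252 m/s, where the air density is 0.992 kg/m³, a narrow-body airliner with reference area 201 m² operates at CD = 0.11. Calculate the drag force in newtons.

D = 6.96×10^5 N

D = ½ρv²S·CD = ½ × 0.992 × 252² × 201 × 0.11 = 6.96×10^5 N ≈ 696 kN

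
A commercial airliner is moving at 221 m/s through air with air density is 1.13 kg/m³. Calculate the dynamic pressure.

q = 27600 Pa

q = ½ρv² = ½ × 1.13 × 221² = 27600 Pa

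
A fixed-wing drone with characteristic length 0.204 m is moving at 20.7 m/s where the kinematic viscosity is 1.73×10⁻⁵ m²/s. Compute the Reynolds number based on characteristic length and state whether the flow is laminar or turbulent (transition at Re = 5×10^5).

Re = v·c/ν = 20.7 × 0.204 / (1.73×10⁻⁵) = 2.44×10^5
Since 2.44×10^5 < 5×10^5, the flow is laminar.

Re = 2.44×10^5 (laminar)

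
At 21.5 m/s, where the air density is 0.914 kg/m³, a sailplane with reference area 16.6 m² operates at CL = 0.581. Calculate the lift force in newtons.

L = 2040 N

Dynamic pressure q = ½ρv² = ½ × 0.914 × 21.5² = 211.2 Pa.
L = q·S·CL = 211.2 × 16.6 × 0.581 = 2040 N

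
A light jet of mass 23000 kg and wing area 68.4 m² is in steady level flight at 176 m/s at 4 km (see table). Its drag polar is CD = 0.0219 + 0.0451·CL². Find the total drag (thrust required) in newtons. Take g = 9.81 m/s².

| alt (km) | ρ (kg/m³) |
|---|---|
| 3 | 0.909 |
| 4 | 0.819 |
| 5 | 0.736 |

D = 21600 N

At 4 km, from the table: ρ = 0.819 kg/m³.
Level flight ⇒ L = W = m·g = 23000 × 9.81 = 2.2563×10^5 N.
Dynamic pressure q = 0.5 × 0.819 × 176² = 12680 Pa.
CL = W/(q·S) = 2.2563×10^5 / (12680 × 68.4) = 0.2601.
CD = 0.0219 + 0.0451 × 0.2601² = 0.02495.
D = q·S·CD = 12680 × 68.4 × 0.02495 = 21650 N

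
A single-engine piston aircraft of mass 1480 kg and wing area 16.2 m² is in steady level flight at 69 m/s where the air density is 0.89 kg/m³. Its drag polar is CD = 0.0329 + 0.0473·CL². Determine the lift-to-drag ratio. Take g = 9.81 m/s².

L/D = 10.2

Level flight ⇒ L = W = m·g = 1480 × 9.81 = 14519 N.
q = ½ρv² = ½ × 0.89 × 69² = 2119 Pa.
CL = W/(q·S) = 14519 / (2119 × 16.2) = 0.423.
CD = 0.0329 + 0.0473 × 0.423² = 0.04136.
L/D = CL/CD = 0.423 / 0.04136 = 10.2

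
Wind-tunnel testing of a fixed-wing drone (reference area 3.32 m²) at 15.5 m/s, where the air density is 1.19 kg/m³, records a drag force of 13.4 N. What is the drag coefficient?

CD = 0.0282

From D = ½ρv²S·CD, rearranging gives CD = 2D/(ρv²S).
CD = 2 × 13.4 / (1.19 × 15.5² × 3.32) = 0.0282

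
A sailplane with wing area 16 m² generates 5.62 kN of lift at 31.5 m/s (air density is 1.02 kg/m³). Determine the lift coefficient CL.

CL = 0.694

From L = ½ρv²S·CL, rearranging gives CL = 2L/(ρv²S).
CL = 2 × 5620 / (1.02 × 31.5² × 16) = 0.694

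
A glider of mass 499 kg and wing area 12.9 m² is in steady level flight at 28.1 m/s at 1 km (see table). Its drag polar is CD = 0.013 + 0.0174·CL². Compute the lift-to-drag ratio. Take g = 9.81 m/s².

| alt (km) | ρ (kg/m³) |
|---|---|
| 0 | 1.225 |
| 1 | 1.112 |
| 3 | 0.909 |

L/D = 33.2

At 1 km, from the table: ρ = 1.112 kg/m³.
Level flight ⇒ L = W = m·g = 499 × 9.81 = 4895.2 N.
q = ½ρv² = ½ × 1.112 × 28.1² = 439 Pa.
CL = W/(q·S) = 4895.2 / (439 × 12.9) = 0.8644.
CD = 0.013 + 0.0174 × 0.8644² = 0.026.
L/D = CL/CD = 0.8644 / 0.026 = 33.2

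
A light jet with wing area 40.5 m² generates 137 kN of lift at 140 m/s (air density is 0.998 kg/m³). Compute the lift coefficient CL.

From L = ½ρv²S·CL, rearranging gives CL = 2L/(ρv²S).
CL = 2 × 1.37×10^5 / (0.998 × 140² × 40.5) = 0.346

CL = 0.346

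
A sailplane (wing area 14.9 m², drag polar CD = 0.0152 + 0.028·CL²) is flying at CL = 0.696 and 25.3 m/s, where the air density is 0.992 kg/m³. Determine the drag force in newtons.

CD = 0.0152 + 0.028 × 0.696² = 0.02876
D = ½ρv²S·CD = ½ × 0.992 × 25.3² × 14.9 × 0.02876 = 136 N

D = 136 N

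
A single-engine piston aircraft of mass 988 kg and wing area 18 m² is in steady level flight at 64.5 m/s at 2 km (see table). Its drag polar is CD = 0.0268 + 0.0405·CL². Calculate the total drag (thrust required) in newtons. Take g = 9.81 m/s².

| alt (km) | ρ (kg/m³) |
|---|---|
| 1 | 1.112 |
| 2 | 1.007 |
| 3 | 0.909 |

D = 1110 N

At 2 km, from the table: ρ = 1.007 kg/m³.
Level flight ⇒ L = W = m·g = 988 × 9.81 = 9692.3 N.
q = ½ρv² = ½ × 1.007 × 64.5² = 2095 Pa.
CL = W/(q·S) = 9692.3 / (2095 × 18) = 0.2571.
CD = 0.0268 + 0.0405 × 0.2571² = 0.02948.
D = q·S·CD = 2095 × 18 × 0.02948 = 1111 N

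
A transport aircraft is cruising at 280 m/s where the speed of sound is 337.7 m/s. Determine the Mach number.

M = v/a = 280 / 337.7 = 0.829

M = 0.829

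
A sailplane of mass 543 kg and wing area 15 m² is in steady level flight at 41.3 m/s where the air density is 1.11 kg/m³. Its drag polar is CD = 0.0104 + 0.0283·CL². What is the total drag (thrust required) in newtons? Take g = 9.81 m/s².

D = 204 N

In steady level flight, lift balances weight: W = mg = 543 × 9.81 = 5326.8 N.
Dynamic pressure q = 0.5 × 1.11 × 41.3² = 946.7 Pa.
CL = W/(q·S) = 5326.8 / (946.7 × 15) = 0.3751.
CD = 0.0104 + 0.0283 × 0.3751² = 0.01438.
D = q·S·CD = 946.7 × 15 × 0.01438 = 204.2 N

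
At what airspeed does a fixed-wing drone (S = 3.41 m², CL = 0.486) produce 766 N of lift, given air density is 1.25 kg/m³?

v = 27.2 m/s

L = ½ρv²S·CL ⇒ v = √(2L/(ρ·S·CL))
v = √(2 × 766 / (1.25 × 3.41 × 0.486)) = √739.5 = 27.2 m/s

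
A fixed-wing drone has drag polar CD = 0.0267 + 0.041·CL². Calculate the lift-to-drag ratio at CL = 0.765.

CD = 0.0267 + 0.041 × 0.765² = 0.05069
L/D = CL/CD = 0.765 / 0.05069 = 15.1

L/D = 15.1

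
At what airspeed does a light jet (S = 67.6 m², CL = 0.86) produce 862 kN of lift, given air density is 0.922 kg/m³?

L = ½ρv²S·CL ⇒ v = √(2L/(ρ·S·CL))
v = √(2 × 8.62×10^5 / (0.922 × 67.6 × 0.86)) = √32160 = 179 m/s

v = 179 m/s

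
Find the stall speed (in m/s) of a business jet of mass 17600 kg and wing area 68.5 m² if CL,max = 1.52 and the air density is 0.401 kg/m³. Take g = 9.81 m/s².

Weight W = mg = 17600 × 9.81 = 1.727×10^5 N.
From L = ½ρV²S·CL,max = W: V_stall = √(2W/(ρSCL,max)) = √(2·1.727×10^5/(0.401·68.5·1.52))
V_stall = √8271 = 90.9 m/s

V_stall = 90.9 m/s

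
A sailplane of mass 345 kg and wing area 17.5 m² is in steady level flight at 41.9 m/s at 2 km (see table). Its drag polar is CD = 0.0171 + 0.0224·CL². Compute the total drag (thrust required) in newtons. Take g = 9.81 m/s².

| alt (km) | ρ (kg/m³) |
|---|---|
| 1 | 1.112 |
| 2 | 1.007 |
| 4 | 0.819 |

At 2 km, from the table: ρ = 1.007 kg/m³.
In steady level flight, lift balances weight: W = mg = 345 × 9.81 = 3384.5 N.
Dynamic pressure q = 0.5 × 1.007 × 41.9² = 883.9 Pa.
Required CL = L/(qS) = 3384.5/(883.9·17.5) = 0.2188.
CD = 0.0171 + 0.0224 × 0.2188² = 0.01817.
D = q·S·CD = 883.9 × 17.5 × 0.01817 = 281.1 N

D = 281 N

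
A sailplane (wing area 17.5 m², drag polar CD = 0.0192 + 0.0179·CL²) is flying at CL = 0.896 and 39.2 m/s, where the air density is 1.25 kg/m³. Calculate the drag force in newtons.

CD = 0.0192 + 0.0179 × 0.896² = 0.03357
D = ½ρv²S·CD = ½ × 1.25 × 39.2² × 17.5 × 0.03357 = 564 N

D = 564 N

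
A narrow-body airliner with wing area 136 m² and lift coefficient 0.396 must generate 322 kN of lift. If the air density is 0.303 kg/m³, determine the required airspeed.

v = 199 m/s

L = ½ρv²S·CL ⇒ v = √(2L/(ρ·S·CL))
v = √(2 × 3.22×10^5 / (0.303 × 136 × 0.396)) = √39460 = 199 m/s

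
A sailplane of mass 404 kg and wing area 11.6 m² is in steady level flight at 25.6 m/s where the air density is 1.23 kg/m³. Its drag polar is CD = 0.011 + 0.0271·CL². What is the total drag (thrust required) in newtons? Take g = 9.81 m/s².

Level flight ⇒ L = W = m·g = 404 × 9.81 = 3963.2 N.
q = ½ρv² = ½ × 1.23 × 25.6² = 403 Pa.
CL = W/(q·S) = 3963.2 / (403 × 11.6) = 0.8477.
CD = 0.011 + 0.0271 × 0.8477² = 0.03047.
D = q·S·CD = 403 × 11.6 × 0.03047 = 142.5 N

D = 142 N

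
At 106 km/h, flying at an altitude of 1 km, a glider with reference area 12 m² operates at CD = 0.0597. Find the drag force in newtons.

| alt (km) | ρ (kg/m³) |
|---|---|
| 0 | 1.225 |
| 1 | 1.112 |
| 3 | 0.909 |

D = 345 N

At 1 km, from the table: ρ = 1.112 kg/m³.
Convert speed: v = 106 km/h ÷ 3.6 = 29.44 m/s.
Dynamic pressure q = ½ρv² = ½ × 1.112 × 29.44² = 482 Pa.
D = q·S·CD = 482 × 12 × 0.0597 = 345 N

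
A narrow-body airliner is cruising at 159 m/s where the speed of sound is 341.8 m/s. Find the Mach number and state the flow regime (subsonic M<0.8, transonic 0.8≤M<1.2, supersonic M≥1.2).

M = 0.465 (subsonic)

M = v/a = 159 / 341.8 = 0.465
M = 0.465 → subsonic.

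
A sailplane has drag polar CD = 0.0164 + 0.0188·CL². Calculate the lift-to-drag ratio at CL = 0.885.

L/D = 28.4

CD = 0.0164 + 0.0188 × 0.885² = 0.03112
L/D = CL/CD = 0.885 / 0.03112 = 28.4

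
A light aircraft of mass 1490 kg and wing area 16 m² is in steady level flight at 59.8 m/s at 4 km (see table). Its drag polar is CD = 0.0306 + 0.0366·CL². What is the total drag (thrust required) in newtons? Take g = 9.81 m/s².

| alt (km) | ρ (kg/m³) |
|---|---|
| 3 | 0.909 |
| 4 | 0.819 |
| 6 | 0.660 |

D = 1050 N

At 4 km, from the table: ρ = 0.819 kg/m³.
Level flight ⇒ L = W = m·g = 1490 × 9.81 = 14617 N.
Dynamic pressure q = 0.5 × 0.819 × 59.8² = 1464 Pa.
CL = 2W/(ρv²S) = 2×14617/(0.819×59.8²×16) = 0.6238.
CD = 0.0306 + 0.0366 × 0.6238² = 0.04484.
D = q·S·CD = 1464 × 16 × 0.04484 = 1051 N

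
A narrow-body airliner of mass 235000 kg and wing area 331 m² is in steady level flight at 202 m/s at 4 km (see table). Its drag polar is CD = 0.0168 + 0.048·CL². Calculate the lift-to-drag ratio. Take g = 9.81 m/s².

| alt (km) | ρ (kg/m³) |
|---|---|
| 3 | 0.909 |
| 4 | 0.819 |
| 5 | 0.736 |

At 4 km, from the table: ρ = 0.819 kg/m³.
In steady level flight, lift balances weight: W = mg = 235000 × 9.81 = 2.3054×10^6 N.
Dynamic pressure q = 0.5 × 0.819 × 202² = 16710 Pa.
CL = W/(q·S) = 2.3054×10^6 / (16710 × 331) = 0.4168.
CD = 0.0168 + 0.048 × 0.4168² = 0.02514.
L/D = CL/CD = 0.4168 / 0.02514 = 16.6

L/D = 16.6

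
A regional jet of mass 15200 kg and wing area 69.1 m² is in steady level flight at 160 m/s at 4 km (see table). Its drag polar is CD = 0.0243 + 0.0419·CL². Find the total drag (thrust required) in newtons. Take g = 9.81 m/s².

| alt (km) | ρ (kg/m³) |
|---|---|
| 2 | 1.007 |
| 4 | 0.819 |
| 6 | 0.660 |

D = 18900 N

At 4 km, from the table: ρ = 0.819 kg/m³.
Weight W = mg = 15200 × 9.81 = 1.4911×10^5 N; in level flight L = W.
Dynamic pressure q = 0.5 × 0.819 × 160² = 10480 Pa.
CL = W/(q·S) = 1.4911×10^5 / (10480 × 69.1) = 0.2058.
CD = 0.0243 + 0.0419 × 0.2058² = 0.02608.
D = q·S·CD = 10480 × 69.1 × 0.02608 = 18890 N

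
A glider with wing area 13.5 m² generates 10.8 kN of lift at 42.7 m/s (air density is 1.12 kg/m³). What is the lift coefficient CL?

From L = ½ρv²S·CL, rearranging gives CL = 2L/(ρv²S).
CL = 2 × 10800 / (1.12 × 42.7² × 13.5) = 0.784

CL = 0.784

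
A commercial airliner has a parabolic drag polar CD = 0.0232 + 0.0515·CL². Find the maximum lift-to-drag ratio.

For CD = CD0 + K·CL², (L/D)max occurs at CL* = √(CD0/K) and equals 1/(2√(K·CD0)).
(L/D)max = 1/(2√(0.0515 × 0.0232)) = 1/(2 × 0.03457) = 14.5

(L/D)max = 14.5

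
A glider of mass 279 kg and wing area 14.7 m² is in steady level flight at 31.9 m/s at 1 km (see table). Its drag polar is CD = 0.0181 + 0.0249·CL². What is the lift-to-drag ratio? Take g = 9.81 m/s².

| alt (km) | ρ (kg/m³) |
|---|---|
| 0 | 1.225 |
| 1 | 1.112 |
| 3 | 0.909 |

At 1 km, from the table: ρ = 1.112 kg/m³.
In steady level flight, lift balances weight: W = mg = 279 × 9.81 = 2737 N.
q = ½ρv² = ½ × 1.112 × 31.9² = 565.8 Pa.
CL = 2W/(ρv²S) = 2×2737/(1.112×31.9²×14.7) = 0.3291.
CD = 0.0181 + 0.0249 × 0.3291² = 0.0208.
L/D = CL/CD = 0.3291 / 0.0208 = 15.8

L/D = 15.8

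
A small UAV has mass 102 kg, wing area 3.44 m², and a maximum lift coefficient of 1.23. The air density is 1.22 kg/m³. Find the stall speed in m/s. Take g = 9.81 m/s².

V_stall = 19.7 m/s

At stall, lift equals weight: L = W = m·g = 102 × 9.81 = 1001 N.
From L = ½ρV²S·CL,max = W: V_stall = √(2W/(ρSCL,max)) = √(2·1001/(1.22·3.44·1.23))
V_stall = √387.7 = 19.7 m/s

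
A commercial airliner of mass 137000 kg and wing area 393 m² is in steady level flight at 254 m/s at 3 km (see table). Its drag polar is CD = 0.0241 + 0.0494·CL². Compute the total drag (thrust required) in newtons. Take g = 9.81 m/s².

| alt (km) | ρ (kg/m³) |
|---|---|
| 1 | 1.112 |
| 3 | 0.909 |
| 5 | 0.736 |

D = 2.85×10^5 N

At 3 km, from the table: ρ = 0.909 kg/m³.
Weight W = mg = 137000 × 9.81 = 1.344×10^6 N; in level flight L = W.
q = ½ρv² = ½ × 0.909 × 254² = 29320 Pa.
Required CL = L/(qS) = 1.344×10^6/(29320·393) = 0.1166.
CD = 0.0241 + 0.0494 × 0.1166² = 0.02477.
D = q·S·CD = 29320 × 393 × 0.02477 = 2.855×10^5 N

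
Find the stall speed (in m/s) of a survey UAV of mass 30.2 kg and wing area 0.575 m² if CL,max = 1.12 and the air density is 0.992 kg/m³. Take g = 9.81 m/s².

V_stall = 30.5 m/s

Stall occurs when L = W at CL,max. W = mg = 30.2 × 9.81 = 296.3 N.
From L = ½ρV²S·CL,max = W: V_stall = √(2W/(ρSCL,max)) = √(2·296.3/(0.992·0.575·1.12))
V_stall = √927.5 = 30.5 m/s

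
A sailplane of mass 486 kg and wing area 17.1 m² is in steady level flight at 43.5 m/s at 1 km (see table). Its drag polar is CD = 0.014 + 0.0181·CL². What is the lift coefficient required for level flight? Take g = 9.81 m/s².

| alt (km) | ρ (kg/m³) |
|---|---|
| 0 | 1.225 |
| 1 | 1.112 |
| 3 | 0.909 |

At 1 km, from the table: ρ = 1.112 kg/m³.
Level flight ⇒ L = W = m·g = 486 × 9.81 = 4767.7 N.
Dynamic pressure q = 0.5 × 1.112 × 43.5² = 1052 Pa.
CL = W/(q·S) = 4767.7 / (1052 × 17.1) = 0.265.

CL = 0.265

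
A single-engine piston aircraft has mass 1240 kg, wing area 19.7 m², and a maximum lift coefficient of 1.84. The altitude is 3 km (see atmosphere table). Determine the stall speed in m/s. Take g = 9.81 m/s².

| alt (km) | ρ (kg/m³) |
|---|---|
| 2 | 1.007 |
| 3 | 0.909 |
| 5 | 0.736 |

At 3 km, from the table: ρ = 0.909 kg/m³.
Stall occurs when L = W at CL,max. W = mg = 1240 × 9.81 = 12160 N.
From L = ½ρV²S·CL,max = W: V_stall = √(2W/(ρSCL,max)) = √(2·12160/(0.909·19.7·1.84))
V_stall = √738.4 = 27.2 m/s

V_stall = 27.2 m/s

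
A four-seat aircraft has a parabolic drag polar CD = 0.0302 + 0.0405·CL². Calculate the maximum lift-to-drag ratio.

(L/D)max = 14.3

For CD = CD0 + K·CL², (L/D)max occurs at CL* = √(CD0/K) and equals 1/(2√(K·CD0)).
(L/D)max = 1/(2√(0.0405 × 0.0302)) = 1/(2 × 0.03497) = 14.3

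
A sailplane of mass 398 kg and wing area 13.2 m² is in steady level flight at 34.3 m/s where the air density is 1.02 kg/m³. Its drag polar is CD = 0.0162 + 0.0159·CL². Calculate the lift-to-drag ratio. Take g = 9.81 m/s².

L/D = 24.6

Weight W = mg = 398 × 9.81 = 3904.4 N; in level flight L = W.
q = ½ρv² = ½ × 1.02 × 34.3² = 600 Pa.
CL = 2W/(ρv²S) = 2×3904.4/(1.02×34.3²×13.2) = 0.493.
CD = 0.0162 + 0.0159 × 0.493² = 0.02006.
L/D = CL/CD = 0.493 / 0.02006 = 24.6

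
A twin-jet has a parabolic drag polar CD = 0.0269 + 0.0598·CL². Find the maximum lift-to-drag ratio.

For CD = CD0 + K·CL², (L/D)max occurs at CL* = √(CD0/K) and equals 1/(2√(K·CD0)).
(L/D)max = 1/(2√(0.0598 × 0.0269)) = 1/(2 × 0.04011) = 12.5

(L/D)max = 12.5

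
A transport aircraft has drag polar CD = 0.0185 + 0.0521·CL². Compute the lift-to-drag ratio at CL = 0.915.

CD = 0.0185 + 0.0521 × 0.915² = 0.06212
L/D = CL/CD = 0.915 / 0.06212 = 14.7

L/D = 14.7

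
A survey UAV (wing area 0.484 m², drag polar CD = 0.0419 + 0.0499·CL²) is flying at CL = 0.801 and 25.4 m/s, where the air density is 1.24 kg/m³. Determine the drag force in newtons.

CD = 0.0419 + 0.0499 × 0.801² = 0.07392
D = ½ρv²S·CD = ½ × 1.24 × 25.4² × 0.484 × 0.07392 = 14.3 N

D = 14.3 N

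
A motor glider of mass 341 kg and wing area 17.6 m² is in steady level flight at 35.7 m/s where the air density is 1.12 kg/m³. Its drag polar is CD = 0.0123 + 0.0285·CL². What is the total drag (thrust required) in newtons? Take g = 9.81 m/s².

Weight W = mg = 341 × 9.81 = 3345.2 N; in level flight L = W.
q = ½ρv² = ½ × 1.12 × 35.7² = 713.7 Pa.
CL = W/(q·S) = 3345.2 / (713.7 × 17.6) = 0.2663.
CD = 0.0123 + 0.0285 × 0.2663² = 0.01432.
D = q·S·CD = 713.7 × 17.6 × 0.01432 = 179.9 N

D = 180 N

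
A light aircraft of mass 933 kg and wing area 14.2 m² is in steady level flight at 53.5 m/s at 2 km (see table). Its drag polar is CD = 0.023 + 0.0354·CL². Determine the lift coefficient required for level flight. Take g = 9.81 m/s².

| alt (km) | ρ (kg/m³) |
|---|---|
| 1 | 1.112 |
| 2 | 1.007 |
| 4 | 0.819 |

At 2 km, from the table: ρ = 1.007 kg/m³.
In steady level flight, lift balances weight: W = mg = 933 × 9.81 = 9152.7 N.
q = ½ρv² = ½ × 1.007 × 53.5² = 1441 Pa.
CL = W/(q·S) = 9152.7 / (1441 × 14.2) = 0.4473.

CL = 0.447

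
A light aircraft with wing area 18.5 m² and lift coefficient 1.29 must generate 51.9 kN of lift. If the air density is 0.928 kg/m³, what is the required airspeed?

L = ½ρv²S·CL ⇒ v = √(2L/(ρ·S·CL))
v = √(2 × 51900 / (0.928 × 18.5 × 1.29)) = √4687 = 68.5 m/s

v = 68.5 m/s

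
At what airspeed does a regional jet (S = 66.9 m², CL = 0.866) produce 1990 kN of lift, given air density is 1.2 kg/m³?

L = ½ρv²S·CL ⇒ v = √(2L/(ρ·S·CL))
v = √(2 × 1.99×10^6 / (1.2 × 66.9 × 0.866)) = √57250 = 239 m/s

v = 239 m/s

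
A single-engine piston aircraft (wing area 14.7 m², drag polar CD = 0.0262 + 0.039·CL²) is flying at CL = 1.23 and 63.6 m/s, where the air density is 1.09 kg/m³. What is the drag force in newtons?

D = 2760 N

CD = 0.0262 + 0.039 × 1.23² = 0.0852
D = ½ρv²S·CD = ½ × 1.09 × 63.6² × 14.7 × 0.0852 = 2760 N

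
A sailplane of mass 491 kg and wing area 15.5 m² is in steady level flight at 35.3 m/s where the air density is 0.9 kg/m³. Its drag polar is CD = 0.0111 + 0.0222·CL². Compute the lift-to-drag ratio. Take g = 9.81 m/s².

L/D = 30.9

In steady level flight, lift balances weight: W = mg = 491 × 9.81 = 4816.7 N.
Dynamic pressure q = 0.5 × 0.9 × 35.3² = 560.7 Pa.
CL = W/(q·S) = 4816.7 / (560.7 × 15.5) = 0.5542.
CD = 0.0111 + 0.0222 × 0.5542² = 0.01792.
L/D = CL/CD = 0.5542 / 0.01792 = 30.9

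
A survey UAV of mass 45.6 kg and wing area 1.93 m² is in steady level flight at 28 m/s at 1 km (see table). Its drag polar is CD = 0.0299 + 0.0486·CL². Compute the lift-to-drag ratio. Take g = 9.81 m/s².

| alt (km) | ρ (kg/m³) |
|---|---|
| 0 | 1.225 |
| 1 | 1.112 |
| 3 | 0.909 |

L/D = 12.2

At 1 km, from the table: ρ = 1.112 kg/m³.
Level flight ⇒ L = W = m·g = 45.6 × 9.81 = 447.34 N.
q = ½ρv² = ½ × 1.112 × 28² = 435.9 Pa.
CL = W/(q·S) = 447.34 / (435.9 × 1.93) = 0.5317.
CD = 0.0299 + 0.0486 × 0.5317² = 0.04364.
L/D = CL/CD = 0.5317 / 0.04364 = 12.2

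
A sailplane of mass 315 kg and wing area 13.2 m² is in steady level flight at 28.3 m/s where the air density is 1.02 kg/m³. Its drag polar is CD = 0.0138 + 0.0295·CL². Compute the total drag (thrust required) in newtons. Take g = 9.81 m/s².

Weight W = mg = 315 × 9.81 = 3090.2 N; in level flight L = W.
q = ½ρv² = ½ × 1.02 × 28.3² = 408.5 Pa.
CL = 2W/(ρv²S) = 2×3090.2/(1.02×28.3²×13.2) = 0.5731.
CD = 0.0138 + 0.0295 × 0.5731² = 0.02349.
D = q·S·CD = 408.5 × 13.2 × 0.02349 = 126.7 N

D = 127 N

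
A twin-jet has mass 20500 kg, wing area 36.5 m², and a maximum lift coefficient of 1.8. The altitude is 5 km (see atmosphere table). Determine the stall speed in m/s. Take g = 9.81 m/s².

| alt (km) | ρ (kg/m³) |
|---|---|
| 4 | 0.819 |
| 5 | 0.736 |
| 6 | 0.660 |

At 5 km, from the table: ρ = 0.736 kg/m³.
At stall, lift equals weight: L = W = m·g = 20500 × 9.81 = 2.011×10^5 N.
From L = ½ρV²S·CL,max = W: V_stall = √(2W/(ρSCL,max)) = √(2·2.011×10^5/(0.736·36.5·1.8))
V_stall = √8318 = 91.2 m/s

V_stall = 91.2 m/s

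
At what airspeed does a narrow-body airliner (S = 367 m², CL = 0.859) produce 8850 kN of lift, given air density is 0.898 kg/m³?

L = ½ρv²S·CL ⇒ v = √(2L/(ρ·S·CL))
v = √(2 × 8.85×10^6 / (0.898 × 367 × 0.859)) = √62520 = 250 m/s

v = 250 m/s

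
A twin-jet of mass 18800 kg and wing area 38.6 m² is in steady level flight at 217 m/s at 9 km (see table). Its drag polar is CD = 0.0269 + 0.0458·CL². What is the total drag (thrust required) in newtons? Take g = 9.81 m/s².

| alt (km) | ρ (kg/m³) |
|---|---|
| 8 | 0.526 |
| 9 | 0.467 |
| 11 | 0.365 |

At 9 km, from the table: ρ = 0.467 kg/m³.
Weight W = mg = 18800 × 9.81 = 1.8443×10^5 N; in level flight L = W.
q = ½ρv² = ½ × 0.467 × 217² = 11000 Pa.
Required CL = L/(qS) = 1.8443×10^5/(11000·38.6) = 0.4345.
CD = 0.0269 + 0.0458 × 0.4345² = 0.03555.
D = q·S·CD = 11000 × 38.6 × 0.03555 = 15090 N

D = 15100 N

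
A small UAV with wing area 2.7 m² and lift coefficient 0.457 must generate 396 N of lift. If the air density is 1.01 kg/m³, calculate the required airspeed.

v = 25.2 m/s

L = ½ρv²S·CL ⇒ v = √(2L/(ρ·S·CL))
v = √(2 × 396 / (1.01 × 2.7 × 0.457)) = √635.5 = 25.2 m/s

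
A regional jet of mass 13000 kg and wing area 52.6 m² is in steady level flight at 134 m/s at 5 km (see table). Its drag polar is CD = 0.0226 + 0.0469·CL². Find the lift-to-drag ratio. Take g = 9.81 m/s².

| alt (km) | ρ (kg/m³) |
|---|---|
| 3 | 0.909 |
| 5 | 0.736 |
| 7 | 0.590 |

At 5 km, from the table: ρ = 0.736 kg/m³.
In steady level flight, lift balances weight: W = mg = 13000 × 9.81 = 1.2753×10^5 N.
q = ½ρv² = ½ × 0.736 × 134² = 6608 Pa.
CL = 2W/(ρv²S) = 2×1.2753×10^5/(0.736×134²×52.6) = 0.3669.
CD = 0.0226 + 0.0469 × 0.3669² = 0.02891.
L/D = CL/CD = 0.3669 / 0.02891 = 12.7

L/D = 12.7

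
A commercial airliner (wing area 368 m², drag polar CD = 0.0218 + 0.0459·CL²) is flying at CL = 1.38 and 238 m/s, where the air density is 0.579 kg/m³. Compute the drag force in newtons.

CD = 0.0218 + 0.0459 × 1.38² = 0.1092
D = ½ρv²S·CD = ½ × 0.579 × 238² × 368 × 0.1092 = 6.59×10^5 N

D = 6.59×10^5 N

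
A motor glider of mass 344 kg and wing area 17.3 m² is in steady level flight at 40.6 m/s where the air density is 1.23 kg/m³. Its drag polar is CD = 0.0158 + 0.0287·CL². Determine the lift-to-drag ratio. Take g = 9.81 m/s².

L/D = 11.4

Weight W = mg = 344 × 9.81 = 3374.6 N; in level flight L = W.
q = ½ρv² = ½ × 1.23 × 40.6² = 1014 Pa.
CL = 2W/(ρv²S) = 2×3374.6/(1.23×40.6²×17.3) = 0.1924.
CD = 0.0158 + 0.0287 × 0.1924² = 0.01686.
L/D = CL/CD = 0.1924 / 0.01686 = 11.4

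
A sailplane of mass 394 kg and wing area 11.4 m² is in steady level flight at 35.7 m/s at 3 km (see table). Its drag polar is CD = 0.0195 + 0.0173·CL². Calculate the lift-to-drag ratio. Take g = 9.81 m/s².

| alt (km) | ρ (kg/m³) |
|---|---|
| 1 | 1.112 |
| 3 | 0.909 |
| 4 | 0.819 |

L/D = 23

At 3 km, from the table: ρ = 0.909 kg/m³.
Weight W = mg = 394 × 9.81 = 3865.1 N; in level flight L = W.
Dynamic pressure q = 0.5 × 0.909 × 35.7² = 579.3 Pa.
Required CL = L/(qS) = 3865.1/(579.3·11.4) = 0.5853.
CD = 0.0195 + 0.0173 × 0.5853² = 0.02543.
L/D = CL/CD = 0.5853 / 0.02543 = 23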